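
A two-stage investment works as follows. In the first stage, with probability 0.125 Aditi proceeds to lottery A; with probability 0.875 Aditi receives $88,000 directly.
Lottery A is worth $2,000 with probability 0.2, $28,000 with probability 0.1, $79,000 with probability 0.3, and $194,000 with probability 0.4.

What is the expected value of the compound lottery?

EV(A) = 0.2 × 2000 + 0.1 × 28000 + 0.3 × 79000 + 0.4 × 194000 = 400 + 2800 + 23700 + 77600 = 104500
Branch B: 88000 (certain)
Overall = 0.125 × 104500 + 0.875 × 88000 = 13062.5 + 77000 = 90062.5

$90,062.50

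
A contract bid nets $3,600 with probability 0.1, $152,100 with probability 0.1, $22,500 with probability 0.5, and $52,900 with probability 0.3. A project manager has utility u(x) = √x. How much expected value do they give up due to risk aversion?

$6,969

E[u] = 0.1·√3600 + 0.1·√152100 + 0.5·√22500 + 0.3·√52900 = 0.1·60 + 0.1·390 + 0.5·150 + 0.3·230 = 189
CE = (189)² = 35721
Risk premium = EV − CE = 42690 − 35721 = 6969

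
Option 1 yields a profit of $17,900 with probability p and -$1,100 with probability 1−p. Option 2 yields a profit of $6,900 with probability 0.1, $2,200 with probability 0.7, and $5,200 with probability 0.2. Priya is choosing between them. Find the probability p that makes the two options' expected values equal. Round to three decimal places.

p = 0.230

EV(Option 2) = 0.1 × 6900 + 0.7 × 2200 + 0.2 × 5200 = 690 + 1540 + 1040 = 3270
p·17900 + (1−p)·(-1100) = 3270
19000p − 1100 = 3270
p = (3270 + 1100) / 19000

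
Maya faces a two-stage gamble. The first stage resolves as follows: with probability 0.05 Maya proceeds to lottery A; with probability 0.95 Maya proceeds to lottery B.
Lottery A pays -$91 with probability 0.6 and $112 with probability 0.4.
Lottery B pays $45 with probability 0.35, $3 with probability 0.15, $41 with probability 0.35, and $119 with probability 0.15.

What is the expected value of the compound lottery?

EV(A) = 0.6 × (-91) + 0.4 × 112 = -54.6 + 44.8 = -9.8
EV(B) = 0.35 × 45 + 0.15 × 3 + 0.35 × 41 + 0.15 × 119 = 15.75 + 0.45 + 14.35 + 17.85 = 48.4
Overall = 0.05 × (-9.8) + 0.95 × 48.4 = -0.49 + 45.98 = 45.49

$45.49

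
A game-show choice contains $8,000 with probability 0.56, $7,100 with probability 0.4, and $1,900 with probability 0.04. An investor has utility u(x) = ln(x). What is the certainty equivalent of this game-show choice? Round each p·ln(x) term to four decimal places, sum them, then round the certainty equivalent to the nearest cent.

E[u] = 0.56·ln(8000) + 0.4·ln(7100) + 0.04·ln(1900) = 5.0328 + 3.5471 + 0.3020 = 8.8819
CE = e^8.8819 ≈ 7200.46

$7,200.46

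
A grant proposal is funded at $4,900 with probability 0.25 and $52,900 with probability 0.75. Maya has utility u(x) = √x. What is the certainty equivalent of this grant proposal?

E[u] = 0.25·√4900 + 0.75·√52900 = 0.25·70 + 0.75·230 = 190
CE = (190)² = 36100

$36,100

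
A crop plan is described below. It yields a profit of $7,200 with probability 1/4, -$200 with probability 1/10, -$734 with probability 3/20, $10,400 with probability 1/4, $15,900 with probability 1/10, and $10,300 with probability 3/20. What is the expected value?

EV = 1/4 × 7200 + 1/10 × (-200) + 3/20 × (-734) + 1/4 × 10400 + 1/10 × 15900 + 3/20 × 10300 = 1800 − 20 − 110.1 + 2600 + 1590 + 1545 = 7404.9

$7,404.90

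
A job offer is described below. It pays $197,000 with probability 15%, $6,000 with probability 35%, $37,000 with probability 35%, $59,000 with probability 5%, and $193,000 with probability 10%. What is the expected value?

EV = 0.15 × 197000 + 0.35 × 6000 + 0.35 × 37000 + 0.05 × 59000 + 0.1 × 193000 = 29550 + 2100 + 12950 + 2950 + 19300 = 66850

$66,850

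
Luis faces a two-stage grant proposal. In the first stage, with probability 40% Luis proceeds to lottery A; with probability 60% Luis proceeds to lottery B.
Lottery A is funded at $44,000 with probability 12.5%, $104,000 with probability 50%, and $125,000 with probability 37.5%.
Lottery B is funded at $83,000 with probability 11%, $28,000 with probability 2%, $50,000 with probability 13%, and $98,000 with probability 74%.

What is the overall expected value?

$94,976

EV(A) = 0.125 × 44000 + 0.5 × 104000 + 0.375 × 125000 = 5500 + 52000 + 46875 = 104375
EV(B) = 0.11 × 83000 + 0.02 × 28000 + 0.13 × 50000 + 0.74 × 98000 = 9130 + 560 + 6500 + 72520 = 88710
Overall = 0.4 × 104375 + 0.6 × 88710 = 41750 + 53226 = 94976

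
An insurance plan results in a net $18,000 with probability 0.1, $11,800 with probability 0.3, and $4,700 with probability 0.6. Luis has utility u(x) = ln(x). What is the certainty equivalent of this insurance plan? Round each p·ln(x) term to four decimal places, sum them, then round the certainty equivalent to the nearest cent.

$7,085.46

E[u] = 0.1·ln(18000) + 0.3·ln(11800) + 0.6·ln(4700) = 0.9798 + 2.8128 + 5.0732 = 8.8658
CE = e^8.8658 ≈ 7085.46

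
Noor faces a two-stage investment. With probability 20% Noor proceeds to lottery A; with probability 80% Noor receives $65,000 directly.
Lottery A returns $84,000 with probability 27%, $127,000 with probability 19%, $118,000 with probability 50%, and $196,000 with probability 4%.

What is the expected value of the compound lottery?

EV(A) = 0.27 × 84000 + 0.19 × 127000 + 0.5 × 118000 + 0.04 × 196000 = 22680 + 24130 + 59000 + 7840 = 113650
Branch B: 65000 (certain)
Overall = 0.2 × 113650 + 0.8 × 65000 = 22730 + 52000 = 74730

$74,730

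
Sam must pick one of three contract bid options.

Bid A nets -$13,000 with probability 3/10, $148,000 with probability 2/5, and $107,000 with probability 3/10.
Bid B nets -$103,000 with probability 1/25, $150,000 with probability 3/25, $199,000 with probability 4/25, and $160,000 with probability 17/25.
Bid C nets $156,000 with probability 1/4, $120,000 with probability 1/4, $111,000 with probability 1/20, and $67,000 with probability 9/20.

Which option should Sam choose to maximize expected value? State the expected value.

Bid A = 3/10 × (-13000) + 2/5 × 148000 + 3/10 × 107000 = -3900 + 59200 + 32100 = 87400
Bid B = 1/25 × (-103000) + 3/25 × 150000 + 4/25 × 199000 + 17/25 × 160000 = -4120 + 18000 + 31840 + 108800 = 154520
Bid C = 1/4 × 156000 + 1/4 × 120000 + 1/20 × 111000 + 9/20 × 67000 = 39000 + 30000 + 5550 + 30150 = 104700

Bid B ($154,520)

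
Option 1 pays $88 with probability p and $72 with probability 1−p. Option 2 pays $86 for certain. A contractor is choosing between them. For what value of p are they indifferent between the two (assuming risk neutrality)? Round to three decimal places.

p = 0.875

p·88 + (1−p)·72 = 86
16p + 72 = 86
p = (86 − 72) / 16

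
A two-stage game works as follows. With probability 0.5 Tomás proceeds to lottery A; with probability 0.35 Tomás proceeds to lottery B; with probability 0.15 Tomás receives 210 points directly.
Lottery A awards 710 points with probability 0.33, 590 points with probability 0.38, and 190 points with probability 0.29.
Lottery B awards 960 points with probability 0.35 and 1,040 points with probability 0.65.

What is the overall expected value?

642.5 points

EV(A) = 0.33 × 710 + 0.38 × 590 + 0.29 × 190 = 234.3 + 224.2 + 55.1 = 513.6
EV(B) = 0.35 × 960 + 0.65 × 1040 = 336 + 676 = 1012
Branch C: 210 (certain)
Overall = 0.5 × 513.6 + 0.35 × 1012 + 0.15 × 210 = 256.8 + 354.2 + 31.5 = 642.5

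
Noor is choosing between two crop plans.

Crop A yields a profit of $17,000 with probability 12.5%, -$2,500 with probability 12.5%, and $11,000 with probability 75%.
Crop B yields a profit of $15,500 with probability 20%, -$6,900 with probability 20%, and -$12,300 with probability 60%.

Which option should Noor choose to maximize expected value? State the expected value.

Crop A ($10,062.50)

Crop A = 0.125 × 17000 + 0.125 × (-2500) + 0.75 × 11000 = 2125 − 312.5 + 8250 = 10062.5
Crop B = 0.2 × 15500 + 0.2 × (-6900) + 0.6 × (-12300) = 3100 − 1380 − 7380 = -5660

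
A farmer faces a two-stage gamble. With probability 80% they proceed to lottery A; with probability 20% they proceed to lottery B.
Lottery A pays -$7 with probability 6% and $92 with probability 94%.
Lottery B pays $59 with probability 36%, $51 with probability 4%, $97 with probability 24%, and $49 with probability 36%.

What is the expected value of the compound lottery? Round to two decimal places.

EV(A) = 0.06 × (-7) + 0.94 × 92 = -0.42 + 86.48 = 86.06
EV(B) = 0.36 × 59 + 0.04 × 51 + 0.24 × 97 + 0.36 × 49 = 21.24 + 2.04 + 23.28 + 17.64 = 64.2
Overall = 0.8 × 86.06 + 0.2 × 64.2 = 68.848 + 12.84 = 81.688

$81.69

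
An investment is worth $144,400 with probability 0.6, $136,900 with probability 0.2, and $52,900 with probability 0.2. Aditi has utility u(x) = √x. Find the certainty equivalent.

E[u] = 0.6·√144400 + 0.2·√136900 + 0.2·√52900 = 0.6·380 + 0.2·370 + 0.2·230 = 348
CE = (348)² = 121104

$121,104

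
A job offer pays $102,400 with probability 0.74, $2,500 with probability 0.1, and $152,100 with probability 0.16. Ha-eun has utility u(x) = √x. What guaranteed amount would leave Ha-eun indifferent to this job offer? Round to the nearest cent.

$92,537.64

E[u] = 0.74·√102400 + 0.1·√2500 + 0.16·√152100 = 0.74·320 + 0.1·50 + 0.16·390 = 304.2
CE = (304.2)² = 92537.64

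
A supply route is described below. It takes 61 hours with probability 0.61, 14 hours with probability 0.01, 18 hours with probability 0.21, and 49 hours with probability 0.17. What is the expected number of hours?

49.46 hours

EV = 0.61 × 61 + 0.01 × 14 + 0.21 × 18 + 0.17 × 49 = 37.21 + 0.14 + 3.78 + 8.33 = 49.46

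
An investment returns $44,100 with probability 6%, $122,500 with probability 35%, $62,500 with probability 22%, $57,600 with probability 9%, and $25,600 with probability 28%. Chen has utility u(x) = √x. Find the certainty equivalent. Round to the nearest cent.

$65,792.25

E[u] = 0.06·√44100 + 0.35·√122500 + 0.22·√62500 + 0.09·√57600 + 0.28·√25600 = 0.06·210 + 0.35·350 + 0.22·250 + 0.09·240 + 0.28·160 = 256.5
CE = (256.5)² = 65792.25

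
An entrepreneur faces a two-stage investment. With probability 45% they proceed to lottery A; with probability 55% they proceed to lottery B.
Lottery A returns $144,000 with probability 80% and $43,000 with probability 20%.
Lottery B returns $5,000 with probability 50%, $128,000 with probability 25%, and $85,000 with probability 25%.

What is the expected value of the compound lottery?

EV(A) = 0.8 × 144000 + 0.2 × 43000 = 115200 + 8600 = 123800
EV(B) = 0.5 × 5000 + 0.25 × 128000 + 0.25 × 85000 = 2500 + 32000 + 21250 = 55750
Overall = 0.45 × 123800 + 0.55 × 55750 = 55710 + 30662.5 = 86372.5

$86,372.50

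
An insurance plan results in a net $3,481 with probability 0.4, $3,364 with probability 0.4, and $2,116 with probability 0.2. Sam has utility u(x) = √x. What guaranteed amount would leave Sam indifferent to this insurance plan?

E[u] = 0.4·√3481 + 0.4·√3364 + 0.2·√2116 = 0.4·59 + 0.4·58 + 0.2·46 = 56
CE = (56)² = 3136

$3,136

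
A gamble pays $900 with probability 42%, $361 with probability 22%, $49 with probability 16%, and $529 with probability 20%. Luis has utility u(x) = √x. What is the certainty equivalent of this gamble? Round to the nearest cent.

E[u] = 0.42·√900 + 0.22·√361 + 0.16·√49 + 0.2·√529 = 0.42·30 + 0.22·19 + 0.16·7 + 0.2·23 = 22.5
CE = (22.5)² = 506.25

$506.25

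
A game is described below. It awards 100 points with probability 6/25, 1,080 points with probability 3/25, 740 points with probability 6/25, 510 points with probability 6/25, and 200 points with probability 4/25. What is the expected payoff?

EV = 6/25 × 100 + 3/25 × 1080 + 6/25 × 740 + 6/25 × 510 + 4/25 × 200 = 24 + 129.6 + 177.6 + 122.4 + 32 = 485.6

485.6 points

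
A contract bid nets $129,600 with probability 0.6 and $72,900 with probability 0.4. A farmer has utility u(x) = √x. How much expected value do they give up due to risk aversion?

E[u] = 0.6·√129600 + 0.4·√72900 = 0.6·360 + 0.4·270 = 324
CE = (324)² = 104976
Risk premium = EV − CE = 106920 − 104976 = 1944

$1,944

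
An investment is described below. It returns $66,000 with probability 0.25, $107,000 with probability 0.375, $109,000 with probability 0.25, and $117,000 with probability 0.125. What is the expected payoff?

EV = 0.25 × 66000 + 0.375 × 107000 + 0.25 × 109000 + 0.125 × 117000 = 16500 + 40125 + 27250 + 14625 = 98500

$98,500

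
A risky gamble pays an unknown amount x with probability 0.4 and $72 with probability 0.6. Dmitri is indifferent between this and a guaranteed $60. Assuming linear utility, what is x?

x = $42

0.4·x + 0.6·72 = 60
0.4·x = 60 − 43.2 = 16.8
x = 16.8 / 0.4 = 42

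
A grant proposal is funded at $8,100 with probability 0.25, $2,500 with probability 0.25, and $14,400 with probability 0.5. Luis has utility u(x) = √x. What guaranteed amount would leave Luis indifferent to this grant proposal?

$9,025

E[u] = 0.25·√8100 + 0.25·√2500 + 0.5·√14400 = 0.25·90 + 0.25·50 + 0.5·120 = 95
CE = (95)² = 9025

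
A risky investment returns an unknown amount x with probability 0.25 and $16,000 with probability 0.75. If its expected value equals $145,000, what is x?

0.25·x + 0.75·16000 = 145000
0.25·x = 145000 − 12000 = 133000
x = 133000 / 0.25 = 532000

x = $532,000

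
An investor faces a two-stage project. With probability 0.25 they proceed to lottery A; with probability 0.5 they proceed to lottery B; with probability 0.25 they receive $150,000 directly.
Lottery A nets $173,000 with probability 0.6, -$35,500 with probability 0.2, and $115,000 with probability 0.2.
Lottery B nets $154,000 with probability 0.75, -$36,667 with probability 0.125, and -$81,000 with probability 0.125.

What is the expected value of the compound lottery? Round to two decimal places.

$117,820.81

EV(A) = 0.6 × 173000 + 0.2 × (-35500) + 0.2 × 115000 = 103800 − 7100 + 23000 = 119700
EV(B) = 0.75 × 154000 + 0.125 × (-36667) + 0.125 × (-81000) = 115500 − 4583.375 − 10125 = 100791.625
Branch C: 150000 (certain)
Overall = 0.25 × 119700 + 0.5 × 100791.625 + 0.25 × 150000 = 29925 + 50395.8125 + 37500 = 117820.8125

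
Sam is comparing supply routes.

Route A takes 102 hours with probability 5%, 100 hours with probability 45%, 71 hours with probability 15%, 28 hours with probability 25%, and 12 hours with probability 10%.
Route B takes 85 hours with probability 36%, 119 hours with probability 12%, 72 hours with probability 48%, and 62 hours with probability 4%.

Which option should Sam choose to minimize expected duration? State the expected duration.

Route A (68.95 hours)

Route A = 0.05 × 102 + 0.45 × 100 + 0.15 × 71 + 0.25 × 28 + 0.1 × 12 = 5.1 + 45 + 10.65 + 7 + 1.2 = 68.95
Route B = 0.36 × 85 + 0.12 × 119 + 0.48 × 72 + 0.04 × 62 = 30.6 + 14.28 + 34.56 + 2.48 = 81.92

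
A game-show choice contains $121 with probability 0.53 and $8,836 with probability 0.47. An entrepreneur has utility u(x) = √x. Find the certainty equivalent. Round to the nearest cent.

$2,501.00

E[u] = 0.53·√121 + 0.47·√8836 = 0.53·11 + 0.47·94 = 50.01
CE = (50.01)² = 2501.0001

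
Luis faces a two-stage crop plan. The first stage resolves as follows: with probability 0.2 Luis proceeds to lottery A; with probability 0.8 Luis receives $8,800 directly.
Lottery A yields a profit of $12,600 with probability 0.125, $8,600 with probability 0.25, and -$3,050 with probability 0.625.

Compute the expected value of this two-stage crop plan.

$7,403.75

EV(A) = 0.125 × 12600 + 0.25 × 8600 + 0.625 × (-3050) = 1575 + 2150 − 1906.25 = 1818.75
Branch B: 8800 (certain)
Overall = 0.2 × 1818.75 + 0.8 × 8800 = 363.75 + 7040 = 7403.75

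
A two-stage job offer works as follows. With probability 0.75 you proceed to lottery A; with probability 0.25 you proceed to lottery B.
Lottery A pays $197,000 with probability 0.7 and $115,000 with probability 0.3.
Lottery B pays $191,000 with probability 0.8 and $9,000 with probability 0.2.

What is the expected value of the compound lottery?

EV(A) = 0.7 × 197000 + 0.3 × 115000 = 137900 + 34500 = 172400
EV(B) = 0.8 × 191000 + 0.2 × 9000 = 152800 + 1800 = 154600
Overall = 0.75 × 172400 + 0.25 × 154600 = 129300 + 38650 = 167950

$167,950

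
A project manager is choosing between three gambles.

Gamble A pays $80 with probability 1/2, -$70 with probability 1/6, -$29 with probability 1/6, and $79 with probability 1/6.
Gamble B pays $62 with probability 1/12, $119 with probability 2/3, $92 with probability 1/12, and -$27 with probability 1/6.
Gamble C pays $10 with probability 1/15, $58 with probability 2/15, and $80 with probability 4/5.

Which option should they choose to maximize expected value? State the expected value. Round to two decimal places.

Gamble A = 1/2 × 80 + 1/6 × (-70) + 1/6 × (-29) + 1/6 × 79 = 40 − 11.6667 − 4.8333 + 13.1667 = 36.6667
Gamble B = 1/12 × 62 + 2/3 × 119 + 1/12 × 92 + 1/6 × (-27) = 5.1667 + 79.3333 + 7.6667 − 4.5 = 87.6667
Gamble C = 1/15 × 10 + 2/15 × 58 + 4/5 × 80 = 0.6667 + 7.7333 + 64 = 72.4

Gamble B ($87.67)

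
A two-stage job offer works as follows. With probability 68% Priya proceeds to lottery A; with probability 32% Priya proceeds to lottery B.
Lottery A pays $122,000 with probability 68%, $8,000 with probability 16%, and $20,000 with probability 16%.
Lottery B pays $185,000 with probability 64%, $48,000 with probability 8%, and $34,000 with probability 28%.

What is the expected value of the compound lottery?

EV(A) = 0.68 × 122000 + 0.16 × 8000 + 0.16 × 20000 = 82960 + 1280 + 3200 = 87440
EV(B) = 0.64 × 185000 + 0.08 × 48000 + 0.28 × 34000 = 118400 + 3840 + 9520 = 131760
Overall = 0.68 × 87440 + 0.32 × 131760 = 59459.2 + 42163.2 = 101622.4

$101,622.40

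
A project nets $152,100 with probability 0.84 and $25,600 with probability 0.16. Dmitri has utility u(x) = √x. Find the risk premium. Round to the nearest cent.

E[u] = 0.84·√152100 + 0.16·√25600 = 0.84·390 + 0.16·160 = 353.2
CE = (353.2)² = 124750.24
Risk premium = EV − CE = 131860 − 124750.24 = 7109.76

$7,109.76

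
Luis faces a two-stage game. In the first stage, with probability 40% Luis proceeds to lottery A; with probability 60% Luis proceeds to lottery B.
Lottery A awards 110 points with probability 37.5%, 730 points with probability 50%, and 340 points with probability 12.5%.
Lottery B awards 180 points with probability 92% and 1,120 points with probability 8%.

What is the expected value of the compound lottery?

EV(A) = 0.375 × 110 + 0.5 × 730 + 0.125 × 340 = 41.25 + 365 + 42.5 = 448.75
EV(B) = 0.92 × 180 + 0.08 × 1120 = 165.6 + 89.6 = 255.2
Overall = 0.4 × 448.75 + 0.6 × 255.2 = 179.5 + 153.12 = 332.62

332.62 points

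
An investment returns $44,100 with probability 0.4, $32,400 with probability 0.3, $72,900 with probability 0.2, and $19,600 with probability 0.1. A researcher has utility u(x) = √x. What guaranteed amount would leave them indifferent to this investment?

E[u] = 0.4·√44100 + 0.3·√32400 + 0.2·√72900 + 0.1·√19600 = 0.4·210 + 0.3·180 + 0.2·270 + 0.1·140 = 206
CE = (206)² = 42436

$42,436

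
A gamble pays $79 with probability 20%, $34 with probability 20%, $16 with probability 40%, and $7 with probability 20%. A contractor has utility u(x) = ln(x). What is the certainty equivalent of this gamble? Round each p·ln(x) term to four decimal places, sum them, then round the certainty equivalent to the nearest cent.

$21.70

E[u] = 0.2·ln(79) + 0.2·ln(34) + 0.4·ln(16) + 0.2·ln(7) = 0.8739 + 0.7053 + 1.1090 + 0.3892 = 3.0774
CE = e^3.0774 ≈ 21.70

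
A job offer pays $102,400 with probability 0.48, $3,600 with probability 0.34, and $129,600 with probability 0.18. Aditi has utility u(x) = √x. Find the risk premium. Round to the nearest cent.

E[u] = 0.48·√102400 + 0.34·√3600 + 0.18·√129600 = 0.48·320 + 0.34·60 + 0.18·360 = 238.8
CE = (238.8)² = 57025.44
Risk premium = EV − CE = 73704 − 57025.44 = 16678.56

$16,678.56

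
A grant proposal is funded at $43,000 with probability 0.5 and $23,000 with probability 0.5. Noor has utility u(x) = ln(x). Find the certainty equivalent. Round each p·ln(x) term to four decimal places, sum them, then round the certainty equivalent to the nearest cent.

$31,448.29

E[u] = 0.5·ln(43000) + 0.5·ln(23000) = 5.3345 + 5.0216 = 10.3561
CE = e^10.3561 ≈ 31448.29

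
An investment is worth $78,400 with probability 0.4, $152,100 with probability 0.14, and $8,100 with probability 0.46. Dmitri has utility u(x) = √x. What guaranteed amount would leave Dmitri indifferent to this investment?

$43,264

E[u] = 0.4·√78400 + 0.14·√152100 + 0.46·√8100 = 0.4·280 + 0.14·390 + 0.46·90 = 208
CE = (208)² = 43264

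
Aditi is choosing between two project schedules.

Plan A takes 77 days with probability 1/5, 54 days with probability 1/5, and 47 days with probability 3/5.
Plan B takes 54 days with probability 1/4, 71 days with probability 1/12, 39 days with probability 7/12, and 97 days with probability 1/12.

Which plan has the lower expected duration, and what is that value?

Plan B (50.25 days)

Plan A = 1/5 × 77 + 1/5 × 54 + 3/5 × 47 = 15.4 + 10.8 + 28.2 = 54.4
Plan B = 1/4 × 54 + 1/12 × 71 + 7/12 × 39 + 1/12 × 97 = 13.5 + 5.9167 + 22.75 + 8.0833 = 50.25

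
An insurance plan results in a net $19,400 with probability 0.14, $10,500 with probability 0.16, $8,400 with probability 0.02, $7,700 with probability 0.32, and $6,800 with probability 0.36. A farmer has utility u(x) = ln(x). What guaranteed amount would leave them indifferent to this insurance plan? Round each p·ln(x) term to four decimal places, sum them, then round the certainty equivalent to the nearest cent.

$8,821.97

E[u] = 0.14·ln(19400) + 0.16·ln(10500) + 0.02·ln(8400) + 0.32·ln(7700) + 0.36·ln(6800) = 1.3822 + 1.4815 + 0.1807 + 2.8637 + 3.1769 = 9.0850
CE = e^9.0850 ≈ 8821.97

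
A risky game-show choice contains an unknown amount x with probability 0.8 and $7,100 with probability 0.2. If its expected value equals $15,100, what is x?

0.8·x + 0.2·7100 = 15100
0.8·x = 15100 − 1420 = 13680
x = 13680 / 0.8 = 17100

x = $17,100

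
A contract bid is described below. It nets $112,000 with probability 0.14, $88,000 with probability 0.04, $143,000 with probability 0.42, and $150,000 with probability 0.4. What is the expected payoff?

EV = 0.14 × 112000 + 0.04 × 88000 + 0.42 × 143000 + 0.4 × 150000 = 15680 + 3520 + 60060 + 60000 = 139260

$139,260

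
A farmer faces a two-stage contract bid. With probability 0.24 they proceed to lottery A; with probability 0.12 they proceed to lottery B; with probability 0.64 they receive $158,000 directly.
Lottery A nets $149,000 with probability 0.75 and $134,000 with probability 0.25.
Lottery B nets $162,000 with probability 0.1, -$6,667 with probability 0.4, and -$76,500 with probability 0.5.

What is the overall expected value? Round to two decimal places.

$133,013.98

EV(A) = 0.75 × 149000 + 0.25 × 134000 = 111750 + 33500 = 145250
EV(B) = 0.1 × 162000 + 0.4 × (-6667) + 0.5 × (-76500) = 16200 − 2666.8 − 38250 = -24716.8
Branch C: 158000 (certain)
Overall = 0.24 × 145250 + 0.12 × (-24716.8) + 0.64 × 158000 = 34860 − 2966.016 + 101120 = 133013.984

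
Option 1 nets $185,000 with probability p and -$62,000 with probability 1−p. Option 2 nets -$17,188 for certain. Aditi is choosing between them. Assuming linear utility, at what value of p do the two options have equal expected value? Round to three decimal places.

p = 0.181

p·185000 + (1−p)·(-62000) = -17188
247000p − 62000 = -17188
p = (-17188 + 62000) / 247000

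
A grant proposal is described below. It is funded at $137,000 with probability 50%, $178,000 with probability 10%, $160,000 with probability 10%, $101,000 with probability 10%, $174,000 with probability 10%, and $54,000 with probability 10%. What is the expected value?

EV = 0.5 × 137000 + 0.1 × 178000 + 0.1 × 160000 + 0.1 × 101000 + 0.1 × 174000 + 0.1 × 54000 = 68500 + 17800 + 16000 + 10100 + 17400 + 5400 = 135200

$135,200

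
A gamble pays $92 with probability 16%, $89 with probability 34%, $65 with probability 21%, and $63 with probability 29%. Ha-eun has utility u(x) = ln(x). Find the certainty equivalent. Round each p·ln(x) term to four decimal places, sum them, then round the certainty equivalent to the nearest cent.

$75.77

E[u] = 0.16·ln(92) + 0.34·ln(89) + 0.21·ln(65) + 0.29·ln(63) = 0.7235 + 1.5261 + 0.8766 + 1.2015 = 4.3277
CE = e^4.3277 ≈ 75.77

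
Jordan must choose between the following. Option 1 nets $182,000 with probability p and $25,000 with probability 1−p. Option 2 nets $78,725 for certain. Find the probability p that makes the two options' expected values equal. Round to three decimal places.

p = 0.342

p·182000 + (1−p)·25000 = 78725
157000p + 25000 = 78725
p = (78725 − 25000) / 157000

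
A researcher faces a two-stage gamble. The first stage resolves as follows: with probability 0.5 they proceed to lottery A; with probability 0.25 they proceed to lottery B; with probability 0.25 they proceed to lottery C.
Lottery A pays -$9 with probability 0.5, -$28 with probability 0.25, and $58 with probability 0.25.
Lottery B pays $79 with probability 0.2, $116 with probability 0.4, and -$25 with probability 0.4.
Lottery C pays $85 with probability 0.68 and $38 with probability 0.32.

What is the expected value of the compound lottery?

$32.04

EV(A) = 0.5 × (-9) + 0.25 × (-28) + 0.25 × 58 = -4.5 − 7 + 14.5 = 3
EV(B) = 0.2 × 79 + 0.4 × 116 + 0.4 × (-25) = 15.8 + 46.4 − 10 = 52.2
EV(C) = 0.68 × 85 + 0.32 × 38 = 57.8 + 12.16 = 69.96
Overall = 0.5 × 3 + 0.25 × 52.2 + 0.25 × 69.96 = 1.5 + 13.05 + 17.49 = 32.04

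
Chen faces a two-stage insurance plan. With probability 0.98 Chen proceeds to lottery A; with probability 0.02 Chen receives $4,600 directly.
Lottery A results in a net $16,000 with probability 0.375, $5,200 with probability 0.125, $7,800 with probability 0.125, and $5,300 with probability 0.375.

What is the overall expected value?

EV(A) = 0.375 × 16000 + 0.125 × 5200 + 0.125 × 7800 + 0.375 × 5300 = 6000 + 650 + 975 + 1987.5 = 9612.5
Branch B: 4600 (certain)
Overall = 0.98 × 9612.5 + 0.02 × 4600 = 9420.25 + 92 = 9512.25

$9,512.25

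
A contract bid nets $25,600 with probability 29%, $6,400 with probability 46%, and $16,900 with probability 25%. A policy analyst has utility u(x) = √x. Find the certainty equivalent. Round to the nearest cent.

E[u] = 0.29·√25600 + 0.46·√6400 + 0.25·√16900 = 0.29·160 + 0.46·80 + 0.25·130 = 115.7
CE = (115.7)² = 13386.49

$13,386.49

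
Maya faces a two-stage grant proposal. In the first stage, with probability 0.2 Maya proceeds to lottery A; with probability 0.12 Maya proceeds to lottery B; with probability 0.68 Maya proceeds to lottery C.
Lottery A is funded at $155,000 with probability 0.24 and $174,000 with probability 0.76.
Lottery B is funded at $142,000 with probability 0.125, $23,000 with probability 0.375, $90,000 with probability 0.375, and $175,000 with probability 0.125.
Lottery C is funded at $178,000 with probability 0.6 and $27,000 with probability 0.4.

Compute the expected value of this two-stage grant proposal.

$123,696

EV(A) = 0.24 × 155000 + 0.76 × 174000 = 37200 + 132240 = 169440
EV(B) = 0.125 × 142000 + 0.375 × 23000 + 0.375 × 90000 + 0.125 × 175000 = 17750 + 8625 + 33750 + 21875 = 82000
EV(C) = 0.6 × 178000 + 0.4 × 27000 = 106800 + 10800 = 117600
Overall = 0.2 × 169440 + 0.12 × 82000 + 0.68 × 117600 = 33888 + 9840 + 79968 = 123696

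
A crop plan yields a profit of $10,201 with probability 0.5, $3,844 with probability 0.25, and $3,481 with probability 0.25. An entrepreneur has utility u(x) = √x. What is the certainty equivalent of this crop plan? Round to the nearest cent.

$6,520.56

E[u] = 0.5·√10201 + 0.25·√3844 + 0.25·√3481 = 0.5·101 + 0.25·62 + 0.25·59 = 80.75
CE = (80.75)² = 6520.5625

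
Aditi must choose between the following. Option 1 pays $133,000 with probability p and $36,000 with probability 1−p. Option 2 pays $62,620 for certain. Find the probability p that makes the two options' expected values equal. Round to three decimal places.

p·133000 + (1−p)·36000 = 62620
97000p + 36000 = 62620
p = (62620 − 36000) / 97000

p = 0.274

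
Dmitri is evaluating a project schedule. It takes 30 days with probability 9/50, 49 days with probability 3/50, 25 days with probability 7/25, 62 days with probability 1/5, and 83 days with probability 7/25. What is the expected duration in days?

EV = 9/50 × 30 + 3/50 × 49 + 7/25 × 25 + 1/5 × 62 + 7/25 × 83 = 5.4 + 2.94 + 7 + 12.4 + 23.24 = 50.98

50.98 days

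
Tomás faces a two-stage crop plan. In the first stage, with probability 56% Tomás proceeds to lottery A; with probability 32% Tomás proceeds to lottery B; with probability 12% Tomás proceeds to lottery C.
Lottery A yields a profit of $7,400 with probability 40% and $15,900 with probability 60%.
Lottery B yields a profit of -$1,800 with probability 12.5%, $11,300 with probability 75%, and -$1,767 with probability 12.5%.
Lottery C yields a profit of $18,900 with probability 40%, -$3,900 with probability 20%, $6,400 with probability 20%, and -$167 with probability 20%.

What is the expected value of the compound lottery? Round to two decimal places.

$10,532.51

EV(A) = 0.4 × 7400 + 0.6 × 15900 = 2960 + 9540 = 12500
EV(B) = 0.125 × (-1800) + 0.75 × 11300 + 0.125 × (-1767) = -225 + 8475 − 220.875 = 8029.125
EV(C) = 0.4 × 18900 + 0.2 × (-3900) + 0.2 × 6400 + 0.2 × (-167) = 7560 − 780 + 1280 − 33.4 = 8026.6
Overall = 0.56 × 12500 + 0.32 × 8029.125 + 0.12 × 8026.6 = 7000 + 2569.32 + 963.192 = 10532.512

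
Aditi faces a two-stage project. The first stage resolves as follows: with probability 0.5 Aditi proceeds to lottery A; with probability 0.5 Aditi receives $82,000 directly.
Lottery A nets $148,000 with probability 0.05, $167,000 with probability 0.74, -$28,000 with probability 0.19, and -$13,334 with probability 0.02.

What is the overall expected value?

EV(A) = 0.05 × 148000 + 0.74 × 167000 + 0.19 × (-28000) + 0.02 × (-13334) = 7400 + 123580 − 5320 − 266.68 = 125393.32
Branch B: 82000 (certain)
Overall = 0.5 × 125393.32 + 0.5 × 82000 = 62696.66 + 41000 = 103696.66

$103,696.66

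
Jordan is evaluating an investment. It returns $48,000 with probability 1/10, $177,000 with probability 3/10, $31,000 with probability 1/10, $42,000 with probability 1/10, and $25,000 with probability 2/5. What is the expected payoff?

$75,200

EV = 1/10 × 48000 + 3/10 × 177000 + 1/10 × 31000 + 1/10 × 42000 + 2/5 × 25000 = 4800 + 53100 + 3100 + 4200 + 10000 = 75200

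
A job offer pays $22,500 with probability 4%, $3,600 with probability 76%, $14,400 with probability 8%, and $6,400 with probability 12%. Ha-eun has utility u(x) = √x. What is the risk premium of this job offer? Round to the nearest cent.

$543.36

E[u] = 0.04·√22500 + 0.76·√3600 + 0.08·√14400 + 0.12·√6400 = 0.04·150 + 0.76·60 + 0.08·120 + 0.12·80 = 70.8
CE = (70.8)² = 5012.64
Risk premium = EV − CE = 5556 − 5012.64 = 543.36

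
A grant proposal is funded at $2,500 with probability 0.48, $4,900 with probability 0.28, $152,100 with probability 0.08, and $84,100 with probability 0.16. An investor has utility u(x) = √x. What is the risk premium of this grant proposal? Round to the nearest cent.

$13,506.56

E[u] = 0.48·√2500 + 0.28·√4900 + 0.08·√152100 + 0.16·√84100 = 0.48·50 + 0.28·70 + 0.08·390 + 0.16·290 = 121.2
CE = (121.2)² = 14689.44
Risk premium = EV − CE = 28196 − 14689.44 = 13506.56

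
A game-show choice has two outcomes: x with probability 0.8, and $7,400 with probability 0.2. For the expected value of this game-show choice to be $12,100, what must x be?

x = $13,275

0.8·x + 0.2·7400 = 12100
0.8·x = 12100 − 1480 = 10620
x = 10620 / 0.8 = 13275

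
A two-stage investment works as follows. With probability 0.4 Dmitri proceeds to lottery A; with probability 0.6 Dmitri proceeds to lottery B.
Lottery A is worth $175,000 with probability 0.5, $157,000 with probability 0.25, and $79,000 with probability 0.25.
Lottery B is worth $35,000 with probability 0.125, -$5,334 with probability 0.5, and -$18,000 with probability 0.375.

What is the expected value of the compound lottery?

EV(A) = 0.5 × 175000 + 0.25 × 157000 + 0.25 × 79000 = 87500 + 39250 + 19750 = 146500
EV(B) = 0.125 × 35000 + 0.5 × (-5334) + 0.375 × (-18000) = 4375 − 2667 − 6750 = -5042
Overall = 0.4 × 146500 + 0.6 × (-5042) = 58600 − 3025.2 = 55574.8

$55,574.80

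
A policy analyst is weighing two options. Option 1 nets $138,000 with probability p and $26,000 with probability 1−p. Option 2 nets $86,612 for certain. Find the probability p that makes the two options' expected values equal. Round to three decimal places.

p = 0.541

p·138000 + (1−p)·26000 = 86612
112000p + 26000 = 86612
p = (86612 − 26000) / 112000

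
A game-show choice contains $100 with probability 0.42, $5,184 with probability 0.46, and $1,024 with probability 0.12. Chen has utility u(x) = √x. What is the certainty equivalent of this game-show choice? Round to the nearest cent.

$1,694.15

E[u] = 0.42·√100 + 0.46·√5184 + 0.12·√1024 = 0.42·10 + 0.46·72 + 0.12·32 = 41.16
CE = (41.16)² = 1694.1456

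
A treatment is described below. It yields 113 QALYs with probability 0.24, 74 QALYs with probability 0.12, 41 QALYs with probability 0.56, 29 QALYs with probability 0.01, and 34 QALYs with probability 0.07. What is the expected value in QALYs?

61.63 QALYs

EV = 0.24 × 113 + 0.12 × 74 + 0.56 × 41 + 0.01 × 29 + 0.07 × 34 = 27.12 + 8.88 + 22.96 + 0.29 + 2.38 = 61.63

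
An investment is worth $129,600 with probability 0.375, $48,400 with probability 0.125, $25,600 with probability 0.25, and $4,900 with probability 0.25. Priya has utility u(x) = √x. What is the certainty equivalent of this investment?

$48,400

E[u] = 0.375·√129600 + 0.125·√48400 + 0.25·√25600 + 0.25·√4900 = 0.375·360 + 0.125·220 + 0.25·160 + 0.25·70 = 220
CE = (220)² = 48400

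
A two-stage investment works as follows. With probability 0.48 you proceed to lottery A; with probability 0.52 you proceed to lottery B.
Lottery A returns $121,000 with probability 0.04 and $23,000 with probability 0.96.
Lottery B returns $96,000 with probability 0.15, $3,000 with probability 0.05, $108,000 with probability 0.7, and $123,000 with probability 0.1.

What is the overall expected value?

EV(A) = 0.04 × 121000 + 0.96 × 23000 = 4840 + 22080 = 26920
EV(B) = 0.15 × 96000 + 0.05 × 3000 + 0.7 × 108000 + 0.1 × 123000 = 14400 + 150 + 75600 + 12300 = 102450
Overall = 0.48 × 26920 + 0.52 × 102450 = 12921.6 + 53274 = 66195.6

$66,195.60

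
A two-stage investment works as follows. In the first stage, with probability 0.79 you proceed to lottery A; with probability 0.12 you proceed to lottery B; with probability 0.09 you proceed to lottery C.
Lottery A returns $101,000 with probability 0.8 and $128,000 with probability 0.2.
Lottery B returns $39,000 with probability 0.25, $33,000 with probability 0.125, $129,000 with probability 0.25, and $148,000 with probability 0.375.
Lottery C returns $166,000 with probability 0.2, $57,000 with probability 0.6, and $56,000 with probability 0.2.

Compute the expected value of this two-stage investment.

EV(A) = 0.8 × 101000 + 0.2 × 128000 = 80800 + 25600 = 106400
EV(B) = 0.25 × 39000 + 0.125 × 33000 + 0.25 × 129000 + 0.375 × 148000 = 9750 + 4125 + 32250 + 55500 = 101625
EV(C) = 0.2 × 166000 + 0.6 × 57000 + 0.2 × 56000 = 33200 + 34200 + 11200 = 78600
Overall = 0.79 × 106400 + 0.12 × 101625 + 0.09 × 78600 = 84056 + 12195 + 7074 = 103325

$103,325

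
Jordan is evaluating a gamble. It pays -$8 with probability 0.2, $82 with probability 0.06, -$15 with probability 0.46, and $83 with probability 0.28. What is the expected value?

EV = 0.2 × (-8) + 0.06 × 82 + 0.46 × (-15) + 0.28 × 83 = -1.6 + 4.92 − 6.9 + 23.24 = 19.66

$19.66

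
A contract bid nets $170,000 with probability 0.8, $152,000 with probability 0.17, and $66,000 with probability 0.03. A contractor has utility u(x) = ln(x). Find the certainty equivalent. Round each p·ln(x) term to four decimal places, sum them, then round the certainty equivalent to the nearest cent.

E[u] = 0.8·ln(170000) + 0.17·ln(152000) + 0.03·ln(66000) = 9.6348 + 2.0284 + 0.3329 = 11.9961
CE = e^11.9961 ≈ 162121.28

$162,121.28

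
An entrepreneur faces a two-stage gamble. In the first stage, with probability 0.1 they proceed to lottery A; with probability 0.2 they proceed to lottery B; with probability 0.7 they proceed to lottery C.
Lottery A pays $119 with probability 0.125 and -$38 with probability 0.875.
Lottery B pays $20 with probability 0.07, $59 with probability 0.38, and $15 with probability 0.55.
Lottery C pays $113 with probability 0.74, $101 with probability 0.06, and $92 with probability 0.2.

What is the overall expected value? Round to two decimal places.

$80.23

EV(A) = 0.125 × 119 + 0.875 × (-38) = 14.875 − 33.25 = -18.375
EV(B) = 0.07 × 20 + 0.38 × 59 + 0.55 × 15 = 1.4 + 22.42 + 8.25 = 32.07
EV(C) = 0.74 × 113 + 0.06 × 101 + 0.2 × 92 = 83.62 + 6.06 + 18.4 = 108.08
Overall = 0.1 × (-18.375) + 0.2 × 32.07 + 0.7 × 108.08 = -1.8375 + 6.414 + 75.656 = 80.2325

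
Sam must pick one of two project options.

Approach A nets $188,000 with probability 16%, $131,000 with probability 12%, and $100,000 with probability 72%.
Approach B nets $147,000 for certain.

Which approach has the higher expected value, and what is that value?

Approach B ($147,000)

Approach A = 0.16 × 188000 + 0.12 × 131000 + 0.72 × 100000 = 30080 + 15720 + 72000 = 117800
Approach B: 147000 (certain)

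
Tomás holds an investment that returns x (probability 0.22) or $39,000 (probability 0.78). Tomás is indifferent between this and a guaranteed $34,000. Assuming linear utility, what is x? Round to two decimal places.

0.22·x + 0.78·39000 = 34000
0.22·x = 34000 − 30420 = 3580
x = 3580 / 0.22 = 16272.7273

x = $16,272.73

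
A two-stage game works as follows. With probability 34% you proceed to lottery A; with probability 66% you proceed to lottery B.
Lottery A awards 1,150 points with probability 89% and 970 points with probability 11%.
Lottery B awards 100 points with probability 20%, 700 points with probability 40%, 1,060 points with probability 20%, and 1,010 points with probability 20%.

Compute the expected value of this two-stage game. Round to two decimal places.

EV(A) = 0.89 × 1150 + 0.11 × 970 = 1023.5 + 106.7 = 1130.2
EV(B) = 0.2 × 100 + 0.4 × 700 + 0.2 × 1060 + 0.2 × 1010 = 20 + 280 + 212 + 202 = 714
Overall = 0.34 × 1130.2 + 0.66 × 714 = 384.268 + 471.24 = 855.508

855.51 points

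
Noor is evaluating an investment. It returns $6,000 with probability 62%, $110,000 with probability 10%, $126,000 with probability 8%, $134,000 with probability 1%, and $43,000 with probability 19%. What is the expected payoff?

EV = 0.62 × 6000 + 0.1 × 110000 + 0.08 × 126000 + 0.01 × 134000 + 0.19 × 43000 = 3720 + 11000 + 10080 + 1340 + 8170 = 34310

$34,310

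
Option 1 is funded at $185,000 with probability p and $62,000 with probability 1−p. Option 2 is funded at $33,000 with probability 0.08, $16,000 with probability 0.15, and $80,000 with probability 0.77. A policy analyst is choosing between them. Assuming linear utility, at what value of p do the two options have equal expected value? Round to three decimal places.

EV(Option 2) = 0.08 × 33000 + 0.15 × 16000 + 0.77 × 80000 = 2640 + 2400 + 61600 = 66640
p·185000 + (1−p)·62000 = 66640
123000p + 62000 = 66640
p = (66640 − 62000) / 123000

p = 0.038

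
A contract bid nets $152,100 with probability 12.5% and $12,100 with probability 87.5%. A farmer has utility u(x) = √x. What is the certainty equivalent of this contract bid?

E[u] = 0.125·√152100 + 0.875·√12100 = 0.125·390 + 0.875·110 = 145
CE = (145)² = 21025

$21,025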